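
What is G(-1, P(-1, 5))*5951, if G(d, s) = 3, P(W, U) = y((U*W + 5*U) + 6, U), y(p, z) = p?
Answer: 17853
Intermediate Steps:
P(W, U) = 6 + 5*U + U*W (P(W, U) = (U*W + 5*U) + 6 = (5*U + U*W) + 6 = 6 + 5*U + U*W)
G(-1, P(-1, 5))*5951 = 3*5951 = 17853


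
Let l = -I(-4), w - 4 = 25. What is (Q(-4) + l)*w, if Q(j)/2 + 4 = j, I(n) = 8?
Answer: -696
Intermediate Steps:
w = 29 (w = 4 + 25 = 29)
Q(j) = -8 + 2*j
l = -8 (l = -1*8 = -8)
(Q(-4) + l)*w = ((-8 + 2*(-4)) - 8)*29 = ((-8 - 8) - 8)*29 = (-16 - 8)*29 = -24*29 = -696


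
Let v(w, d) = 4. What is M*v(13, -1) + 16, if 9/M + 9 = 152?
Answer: 2324/143 ≈ 16.252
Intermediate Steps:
M = 9/143 (M = 9/(-9 + 152) = 9/143 ≈ 0.062937)
M*v(13, -1) + 16 = (9/143)*4 + 16 = 36/143 + 16 = 2324/143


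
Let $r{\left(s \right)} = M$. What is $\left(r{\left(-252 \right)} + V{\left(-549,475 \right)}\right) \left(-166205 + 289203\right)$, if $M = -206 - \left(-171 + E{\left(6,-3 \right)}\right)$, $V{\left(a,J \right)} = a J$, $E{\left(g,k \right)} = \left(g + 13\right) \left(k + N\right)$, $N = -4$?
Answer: $-32062749646$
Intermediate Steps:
$E{\left(g,k \right)} = \left(-4 + k\right) \left(13 + g\right)$ ($E{\left(g,k \right)} = \left(g + 13\right) \left(k - 4\right) = \left(13 + g\right) \left(-4 + k\right) = \left(-4 + k\right) \left(13 + g\right)$)
$V{\left(a,J \right)} = J a$
$M = 98$ ($M = -206 - \left(-223 - 57 - 24\right) = -206 + \left(171 - \left(-52 - 24 - 39 - 18\right)\right) = -206 + \left(171 - -133\right) = -206 + \left(171 + 133\right) = -206 + 304 = 98$)
$r{\left(s \right)} = 98$
$\left(r{\left(-252 \right)} + V{\left(-549,475 \right)}\right) \left(-166205 + 289203\right) = \left(98 + 475 \left(-549\right)\right) \left(-166205 + 289203\right) = \left(98 - 260775\right) 122998 = \left(-260677\right) 122998 = -32062749646$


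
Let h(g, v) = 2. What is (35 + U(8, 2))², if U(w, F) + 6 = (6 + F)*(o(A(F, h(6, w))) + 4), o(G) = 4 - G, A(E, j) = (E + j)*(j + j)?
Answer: 1225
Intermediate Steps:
A(E, j) = 2*j*(E + j) (A(E, j) = (E + j)*(2*j) = 2*j*(E + j))
U(w, F) = -6 - 4*F*(6 + F) (U(w, F) = -6 + (6 + F)*((4 - 2*2*(F + 2)) + 4) = -6 + (6 + F)*((4 - 2*2*(2 + F)) + 4) = -6 + (6 + F)*((4 - (8 + 4*F)) + 4) = -6 + (6 + F)*((4 + (-8 - 4*F)) + 4) = -6 + (6 + F)*((-4 - 4*F) + 4) = -6 + (6 + F)*(-4*F) = -6 - 4*F*(6 + F))
(35 + U(8, 2))² = (35 + (-6 - 24*2 - 4*2²))² = (35 + (-6 - 48 - 4*4))² = (35 + (-6 - 48 - 16))² = (35 - 70)² = (-35)² = 1225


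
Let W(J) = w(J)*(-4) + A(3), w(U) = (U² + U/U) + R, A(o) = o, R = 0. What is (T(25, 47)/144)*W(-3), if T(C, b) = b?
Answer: -1739/144 ≈ -12.076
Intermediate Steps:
w(U) = 1 + U² (w(U) = (U² + U/U) + 0 = (U² + 1) + 0 = (1 + U²) + 0 = 1 + U²)
W(J) = -1 - 4*J² (W(J) = (1 + J²)*(-4) + 3 = (-4 - 4*J²) + 3 = -1 - 4*J²)
(T(25, 47)/144)*W(-3) = (47/144)*(-1 - 4*(-3)²) = (47*(1/144))*(-1 - 4*9) = 47*(-1 - 36)/144 = (47/144)*(-37) = -1739/144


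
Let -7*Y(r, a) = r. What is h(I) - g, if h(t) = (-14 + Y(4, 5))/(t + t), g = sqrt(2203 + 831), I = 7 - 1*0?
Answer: -51/49 - sqrt(3034) ≈ -56.123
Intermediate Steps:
Y(r, a) = -r/7
I = 7 (I = 7 + 0 = 7)
g = sqrt(3034) ≈ 55.082
h(t) = -51/(7*t) (h(t) = (-14 - 1/7*4)/(t + t) = (-14 - 4/7)/((2*t)) = -51/(7*t))
h(I) - g = -51/7/7 - sqrt(3034) = -51/7*1/7 - sqrt(3034) = -51/49 - sqrt(3034)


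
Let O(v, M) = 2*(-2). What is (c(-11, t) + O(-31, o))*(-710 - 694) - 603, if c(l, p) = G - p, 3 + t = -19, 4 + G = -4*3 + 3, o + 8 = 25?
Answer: -7623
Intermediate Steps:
o = 17 (o = -8 + 25 = 17)
G = -13 (G = -4 + (-4*3 + 3) = -4 + (-12 + 3) = -4 - 9 = -13)
t = -22 (t = -3 - 19 = -22)
O(v, M) = -4
c(l, p) = -13 - p
(c(-11, t) + O(-31, o))*(-710 - 694) - 603 = ((-13 - 1*(-22)) - 4)*(-710 - 694) - 603 = ((-13 + 22) - 4)*(-1404) - 603 = (9 - 4)*(-1404) - 603 = 5*(-1404) - 603 = -7020 - 603 = -7623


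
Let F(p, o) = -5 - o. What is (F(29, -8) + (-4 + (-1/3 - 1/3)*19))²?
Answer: 1681/9 ≈ 186.78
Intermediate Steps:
(F(29, -8) + (-4 + (-1/3 - 1/3)*19))² = ((-5 - 1*(-8)) + (-4 + (-1/3 - 1/3)*19))² = ((-5 + 8) + (-4 + (-1*⅓ - 1*⅓)*19))² = (3 + (-4 + (-⅓ - ⅓)*19))² = (3 + (-4 - ⅔*19))² = (3 + (-4 - 38/3))² = (3 - 50/3)² = (-41/3)² = 1681/9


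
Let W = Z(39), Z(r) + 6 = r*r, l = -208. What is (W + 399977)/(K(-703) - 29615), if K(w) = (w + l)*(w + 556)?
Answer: 200746/52151 ≈ 3.8493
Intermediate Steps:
Z(r) = -6 + r² (Z(r) = -6 + r*r = -6 + r²)
W = 1515 (W = -6 + 39² = -6 + 1521 = 1515)
K(w) = (-208 + w)*(556 + w) (K(w) = (w - 208)*(w + 556) = (-208 + w)*(556 + w))
(W + 399977)/(K(-703) - 29615) = (1515 + 399977)/((-115648 + (-703)² + 348*(-703)) - 29615) = 401492/((-115648 + 494209 - 244644) - 29615) = 401492/(133917 - 29615) = 401492/104302 = 401492*(1/104302) = 200746/52151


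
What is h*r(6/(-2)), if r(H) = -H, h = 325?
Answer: 975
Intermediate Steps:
h*r(6/(-2)) = 325*(-6/(-2)) = 325*(-6*(-1)/2) = 325*(-1*(-3)) = 325*3 = 975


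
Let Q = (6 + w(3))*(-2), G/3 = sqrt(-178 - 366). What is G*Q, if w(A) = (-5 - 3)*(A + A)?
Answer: 1008*I*sqrt(34) ≈ 5877.6*I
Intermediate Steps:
w(A) = -16*A
G = 12*I*sqrt(34) (G = 3*sqrt(-178 - 366) = 3*sqrt(-544) = 3*(4*I*sqrt(34)) = 12*I*sqrt(34) ≈ 69.971*I)
Q = 84 (Q = (6 - 16*3)*(-2) = (6 - 48)*(-2) = -42*(-2) = 84)
G*Q = (12*I*sqrt(34))*84 = 1008*I*sqrt(34)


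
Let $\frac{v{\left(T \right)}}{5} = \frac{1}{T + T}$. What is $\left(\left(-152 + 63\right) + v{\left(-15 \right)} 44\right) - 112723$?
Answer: $- \frac{338458}{3} \approx -1.1282 \cdot 10^{5}$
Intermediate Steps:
$v{\left(T \right)} = \frac{5}{2 T}$ ($v{\left(T \right)} = \frac{5}{T + T} = \frac{5}{2 T}$)
$\left(\left(-152 + 63\right) + v{\left(-15 \right)} 44\right) - 112723 = \left(\left(-152 + 63\right) + \frac{5}{2 \left(-15\right)} 44\right) - 112723 = \left(-89 + \frac{5}{2} \left(- \frac{1}{15}\right) 44\right) - 112723 = \left(-89 - \frac{22}{3}\right) - 112723 = - \frac{289}{3} - 112723 = - \frac{338458}{3}$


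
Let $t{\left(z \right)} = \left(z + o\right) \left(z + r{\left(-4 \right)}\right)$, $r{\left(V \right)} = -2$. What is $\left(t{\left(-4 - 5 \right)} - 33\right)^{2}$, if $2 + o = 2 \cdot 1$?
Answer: $4356$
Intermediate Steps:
$o = 0$ ($o = -2 + 2 \cdot 1 = -2 + 2 = 0$)
$t{\left(z \right)} = z \left(-2 + z\right)$ ($t{\left(z \right)} = \left(z + 0\right) \left(z - 2\right) = z \left(-2 + z\right)$)
$\left(t{\left(-4 - 5 \right)} - 33\right)^{2} = \left(\left(-4 - 5\right) \left(-2 - 9\right) - 33\right)^{2} = \left(- 9 \left(-2 - 9\right) - 33\right)^{2} = \left(\left(-9\right) \left(-11\right) - 33\right)^{2} = \left(99 - 33\right)^{2} = 66^{2} = 4356$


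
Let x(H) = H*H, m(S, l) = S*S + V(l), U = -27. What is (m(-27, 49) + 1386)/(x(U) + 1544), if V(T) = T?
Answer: 2164/2273 ≈ 0.95205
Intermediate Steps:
m(S, l) = l + S² (m(S, l) = S*S + l = S² + l = l + S²)
x(H) = H²
(m(-27, 49) + 1386)/(x(U) + 1544) = ((49 + (-27)²) + 1386)/((-27)² + 1544) = ((49 + 729) + 1386)/(729 + 1544) = (778 + 1386)/2273 = 2164*(1/2273) = 2164/2273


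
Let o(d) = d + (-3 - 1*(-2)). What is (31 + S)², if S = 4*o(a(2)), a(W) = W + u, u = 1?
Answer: 1521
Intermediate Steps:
a(W) = 1 + W (a(W) = W + 1 = 1 + W)
o(d) = -1 + d (o(d) = d + (-3 + 2) = d - 1 = -1 + d)
S = 8 (S = 4*(-1 + (1 + 2)) = 4*(-1 + 3) = 4*2 = 8)
(31 + S)² = (31 + 8)² = 39² = 1521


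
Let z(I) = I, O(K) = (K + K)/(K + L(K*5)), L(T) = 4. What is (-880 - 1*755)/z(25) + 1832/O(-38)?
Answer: 71647/95 ≈ 754.18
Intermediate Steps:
O(K) = 2*K/(4 + K) (O(K) = (K + K)/(K + 4) = (2*K)/(4 + K) = 2*K/(4 + K))
(-880 - 1*755)/z(25) + 1832/O(-38) = (-880 - 1*755)/25 + 1832/((2*(-38)/(4 - 38))) = (-880 - 755)*(1/25) + 1832/((2*(-38)/(-34))) = -1635*1/25 + 1832/((2*(-38)*(-1/34))) = -327/5 + 1832/(38/17) = -327/5 + 1832*(17/38) = -327/5 + 15572/19 = 71647/95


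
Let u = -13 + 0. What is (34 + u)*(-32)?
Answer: -672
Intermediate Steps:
u = -13
(34 + u)*(-32) = (34 - 13)*(-32) = 21*(-32) = -672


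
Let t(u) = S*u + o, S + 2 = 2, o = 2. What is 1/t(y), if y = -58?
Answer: 1/2 ≈ 0.50000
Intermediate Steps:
S = 0 (S = -2 + 2 = 0)
t(u) = 2 (t(u) = 0*u + 2 = 0 + 2 = 2)
1/t(y) = 1/2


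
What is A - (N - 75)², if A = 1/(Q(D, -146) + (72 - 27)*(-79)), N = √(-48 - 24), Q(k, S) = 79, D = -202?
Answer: -19302229/3476 + 900*I*√2 ≈ -5553.0 + 1272.8*I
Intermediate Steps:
N = 6*I*√2 (N = √(-72) = 6*I*√2 ≈ 8.4853*I)
A = -1/3476 (A = 1/(79 + (72 - 27)*(-79)) = 1/(79 + 45*(-79)) = 1/(79 - 3555) = 1/(-3476) = -1/3476 ≈ -0.00028769)
A - (N - 75)² = -1/3476 - (6*I*√2 - 75)² = -1/3476 - (-75 + 6*I*√2)²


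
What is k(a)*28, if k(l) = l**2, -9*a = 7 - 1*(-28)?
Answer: 34300/81 ≈ 423.46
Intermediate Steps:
a = -35/9 (a = -(7 - 1*(-28))/9 = -(7 + 28)/9 = -1/9*35 = -35/9 ≈ -3.8889)
k(a)*28 = (-35/9)**2*28 = (1225/81)*28 = 34300/81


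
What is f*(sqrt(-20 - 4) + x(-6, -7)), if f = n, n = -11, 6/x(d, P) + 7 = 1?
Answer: 11 - 22*I*sqrt(6) ≈ 11.0 - 53.889*I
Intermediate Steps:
x(d, P) = -1 (x(d, P) = 6/(-7 + 1) = 6/(-6) = 6*(-1/6) = -1)
f = -11
f*(sqrt(-20 - 4) + x(-6, -7)) = -11*(sqrt(-20 - 4) - 1) = -11*(sqrt(-24) - 1) = -11*(2*I*sqrt(6) - 1) = -11*(-1 + 2*I*sqrt(6)) = 11 - 22*I*sqrt(6)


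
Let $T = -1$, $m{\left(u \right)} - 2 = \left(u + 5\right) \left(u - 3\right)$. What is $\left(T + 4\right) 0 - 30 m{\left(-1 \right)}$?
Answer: $420$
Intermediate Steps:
$m{\left(u \right)} = 2 + \left(-3 + u\right) \left(5 + u\right)$ ($m{\left(u \right)} = 2 + \left(u + 5\right) \left(u - 3\right) = 2 + \left(5 + u\right) \left(-3 + u\right) = 2 + \left(-3 + u\right) \left(5 + u\right)$)
$\left(T + 4\right) 0 - 30 m{\left(-1 \right)} = \left(-1 + 4\right) 0 - 30 \left(-13 + \left(-1\right)^{2} + 2 \left(-1\right)\right) = 3 \cdot 0 - 30 \left(-13 + 1 - 2\right) = 0 - -420 = 0 + 420 = 420$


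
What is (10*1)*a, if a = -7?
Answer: -70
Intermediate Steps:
(10*1)*a = (10*1)*(-7) = 10*(-7) = -70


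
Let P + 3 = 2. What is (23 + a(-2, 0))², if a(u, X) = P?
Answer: 484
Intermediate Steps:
P = -1 (P = -3 + 2 = -1)
a(u, X) = -1
(23 + a(-2, 0))² = (23 - 1)² = 22² = 484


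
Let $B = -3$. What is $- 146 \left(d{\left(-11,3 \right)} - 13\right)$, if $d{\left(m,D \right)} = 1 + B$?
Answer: $2190$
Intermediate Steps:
$d{\left(m,D \right)} = -2$ ($d{\left(m,D \right)} = 1 - 3 = -2$)
$- 146 \left(d{\left(-11,3 \right)} - 13\right) = - 146 \left(-2 - 13\right) = \left(-146\right) \left(-15\right) = 2190$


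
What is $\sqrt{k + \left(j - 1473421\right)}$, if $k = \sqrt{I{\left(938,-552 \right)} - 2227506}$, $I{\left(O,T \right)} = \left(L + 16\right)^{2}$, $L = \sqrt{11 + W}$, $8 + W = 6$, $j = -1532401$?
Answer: $\sqrt{-3005822 + i \sqrt{2227145}} \approx 0.43 + 1733.7 i$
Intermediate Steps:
$W = -2$ ($W = -8 + 6 = -2$)
$L = 3$ ($L = \sqrt{11 - 2} = \sqrt{9} = 3$)
$I{\left(O,T \right)} = 361$ ($I{\left(O,T \right)} = \left(3 + 16\right)^{2} = 19^{2} = 361$)
$k = i \sqrt{2227145}$ ($k = \sqrt{361 - 2227506} = \sqrt{-2227145} = i \sqrt{2227145} \approx 1492.4 i$)
$\sqrt{k + \left(j - 1473421\right)} = \sqrt{i \sqrt{2227145} - 3005822} = \sqrt{-3005822 + i \sqrt{2227145}}$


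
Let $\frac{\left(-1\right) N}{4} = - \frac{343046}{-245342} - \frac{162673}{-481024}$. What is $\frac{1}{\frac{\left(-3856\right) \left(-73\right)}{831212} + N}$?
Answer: $- \frac{3065494016424128}{20253775958105733} \approx -0.15135$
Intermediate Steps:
$N = - \frac{102461939135}{14751923776}$ ($N = - 4 \left(- \frac{343046}{-245342} - \frac{162673}{-481024}\right) = - 4 \left(\left(-343046\right) \left(- \frac{1}{245342}\right) - - \frac{162673}{481024}\right) = - 4 \left(\frac{171523}{122671} + \frac{162673}{481024}\right) = \left(-4\right) \frac{102461939135}{59007695104} = - \frac{102461939135}{14751923776} \approx -6.9457$)
$\frac{1}{\frac{\left(-3856\right) \left(-73\right)}{831212} + N} = \frac{1}{\frac{\left(-3856\right) \left(-73\right)}{831212} - \frac{102461939135}{14751923776}} = \frac{1}{281488 \cdot \frac{1}{831212} - \frac{102461939135}{14751923776}} = \frac{1}{\frac{70372}{207803} - \frac{102461939135}{14751923776}} = \frac{1}{- \frac{20253775958105733}{3065494016424128}} = - \frac{3065494016424128}{20253775958105733}$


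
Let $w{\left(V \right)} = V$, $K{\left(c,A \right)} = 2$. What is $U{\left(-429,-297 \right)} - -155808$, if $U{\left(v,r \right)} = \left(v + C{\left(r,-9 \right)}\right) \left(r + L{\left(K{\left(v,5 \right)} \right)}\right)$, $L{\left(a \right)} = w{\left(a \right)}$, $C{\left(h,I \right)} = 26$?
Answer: $274693$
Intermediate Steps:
$L{\left(a \right)} = a$
$U{\left(v,r \right)} = \left(2 + r\right) \left(26 + v\right)$ ($U{\left(v,r \right)} = \left(v + 26\right) \left(r + 2\right) = \left(26 + v\right) \left(2 + r\right) = \left(2 + r\right) \left(26 + v\right)$)
$U{\left(-429,-297 \right)} - -155808 = \left(52 + 2 \left(-429\right) + 26 \left(-297\right) - -127413\right) - -155808 = \left(52 - 858 - 7722 + 127413\right) + 155808 = 118885 + 155808 = 274693$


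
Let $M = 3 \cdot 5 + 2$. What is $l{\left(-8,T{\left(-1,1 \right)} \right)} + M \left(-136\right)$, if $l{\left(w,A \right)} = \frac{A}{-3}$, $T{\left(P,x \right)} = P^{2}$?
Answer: $- \frac{6937}{3} \approx -2312.3$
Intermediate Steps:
$M = 17$ ($M = 15 + 2 = 17$)
$l{\left(w,A \right)} = - \frac{A}{3}$ ($l{\left(w,A \right)} = A \left(- \frac{1}{3}\right) = - \frac{A}{3}$)
$l{\left(-8,T{\left(-1,1 \right)} \right)} + M \left(-136\right) = - \frac{\left(-1\right)^{2}}{3} + 17 \left(-136\right) = \left(- \frac{1}{3}\right) 1 - 2312 = - \frac{1}{3} - 2312 = - \frac{6937}{3}$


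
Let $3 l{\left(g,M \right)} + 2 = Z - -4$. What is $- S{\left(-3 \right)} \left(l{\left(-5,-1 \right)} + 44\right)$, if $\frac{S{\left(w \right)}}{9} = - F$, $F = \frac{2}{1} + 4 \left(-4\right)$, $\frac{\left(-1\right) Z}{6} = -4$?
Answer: $-6636$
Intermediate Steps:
$Z = 24$ ($Z = \left(-6\right) \left(-4\right) = 24$)
$l{\left(g,M \right)} = \frac{26}{3}$ ($l{\left(g,M \right)} = - \frac{2}{3} + \frac{24 - -4}{3} = - \frac{2}{3} + \frac{24 + 4}{3} = - \frac{2}{3} + \frac{1}{3} \cdot 28 = - \frac{2}{3} + \frac{28}{3} = \frac{26}{3}$)
$F = -14$ ($F = 2 \cdot 1 - 16 = 2 - 16 = -14$)
$S{\left(w \right)} = 126$ ($S{\left(w \right)} = 9 \left(\left(-1\right) \left(-14\right)\right) = 9 \cdot 14 = 126$)
$- S{\left(-3 \right)} \left(l{\left(-5,-1 \right)} + 44\right) = - 126 \left(\frac{26}{3} + 44\right) = - \frac{126 \cdot 158}{3} = \left(-1\right) 6636 = -6636$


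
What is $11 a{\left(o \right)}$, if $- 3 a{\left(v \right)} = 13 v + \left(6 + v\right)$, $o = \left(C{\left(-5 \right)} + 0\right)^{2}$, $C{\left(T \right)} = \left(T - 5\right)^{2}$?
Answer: $- \frac{1540066}{3} \approx -5.1336 \cdot 10^{5}$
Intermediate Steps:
$C{\left(T \right)} = \left(-5 + T\right)^{2}$
$o = 10000$ ($o = \left(\left(-5 - 5\right)^{2} + 0\right)^{2} = \left(\left(-10\right)^{2} + 0\right)^{2} = \left(100 + 0\right)^{2} = 100^{2} = 10000$)
$a{\left(v \right)} = -2 - \frac{14 v}{3}$ ($a{\left(v \right)} = - \frac{13 v + \left(6 + v\right)}{3} = - \frac{6 + 14 v}{3} = -2 - \frac{14 v}{3}$)
$11 a{\left(o \right)} = 11 \left(-2 - \frac{140000}{3}\right) = 11 \left(- \frac{140006}{3}\right) = - \frac{1540066}{3}$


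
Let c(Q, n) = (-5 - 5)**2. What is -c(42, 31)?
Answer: -100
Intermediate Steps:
c(Q, n) = 100 (c(Q, n) = (-10)**2 = 100)
-c(42, 31) = -1*100 = -100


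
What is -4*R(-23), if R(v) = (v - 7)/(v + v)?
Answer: -60/23 ≈ -2.6087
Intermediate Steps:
R(v) = (-7 + v)/(2*v) (R(v) = (-7 + v)/((2*v)) = (-7 + v)*(1/(2*v)) = (-7 + v)/(2*v))
-4*R(-23) = -2*(-7 - 23)/(-23) = -2*(-1)*(-30)/23 = -4*15/23 = -60/23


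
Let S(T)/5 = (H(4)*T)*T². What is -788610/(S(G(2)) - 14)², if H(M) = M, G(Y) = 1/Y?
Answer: -3154440/529 ≈ -5963.0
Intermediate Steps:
S(T) = 20*T³ (S(T) = 5*((4*T)*T²) = 5*(4*T³) = 20*T³)
-788610/(S(G(2)) - 14)² = -788610/(20*(1/2)³ - 14)² = -788610/(20*(½)³ - 14)² = -788610/(20*(⅛) - 14)² = -788610/(5/2 - 14)² = -788610/((-23/2)²) = -788610/529/4 = -788610*4/529 = -3154440/529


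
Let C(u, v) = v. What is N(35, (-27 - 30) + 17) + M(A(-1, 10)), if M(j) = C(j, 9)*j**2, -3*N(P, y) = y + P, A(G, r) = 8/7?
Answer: 1973/147 ≈ 13.422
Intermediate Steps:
A(G, r) = 8/7 (A(G, r) = 8*(1/7) = 8/7)
N(P, y) = -P/3 - y/3 (N(P, y) = -(y + P)/3 = -(P + y)/3 = -P/3 - y/3)
M(j) = 9*j**2
N(35, (-27 - 30) + 17) + M(A(-1, 10)) = (-1/3*35 - ((-27 - 30) + 17)/3) + 9*(8/7)**2 = (-35/3 - (-57 + 17)/3) + 9*(64/49) = (-35/3 - 1/3*(-40)) + 576/49 = (-35/3 + 40/3) + 576/49 = 5/3 + 576/49 = 1973/147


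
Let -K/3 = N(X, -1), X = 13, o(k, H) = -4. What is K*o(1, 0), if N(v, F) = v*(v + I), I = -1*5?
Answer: 1248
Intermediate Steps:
I = -5
N(v, F) = v*(-5 + v) (N(v, F) = v*(v - 5) = v*(-5 + v))
K = -312 (K = -39*(-5 + 13) = -39*8 = -3*104 = -312)
K*o(1, 0) = -312*(-4) = 1248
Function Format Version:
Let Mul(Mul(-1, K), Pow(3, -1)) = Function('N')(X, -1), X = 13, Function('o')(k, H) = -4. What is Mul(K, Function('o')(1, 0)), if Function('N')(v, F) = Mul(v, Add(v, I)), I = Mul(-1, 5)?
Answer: 1248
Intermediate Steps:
I = -5
Function('N')(v, F) = Mul(v, Add(-5, v)) (Function('N')(v, F) = Mul(v, Add(v, -5)) = Mul(v, Add(-5, v)))
K = -312 (K = Mul(-3, Mul(13, Add(-5, 13))) = Mul(-3, Mul(13, 8)) = Mul(-3, 104) = -312)
Mul(K, Function('o')(1, 0)) = Mul(-312, -4) = 1248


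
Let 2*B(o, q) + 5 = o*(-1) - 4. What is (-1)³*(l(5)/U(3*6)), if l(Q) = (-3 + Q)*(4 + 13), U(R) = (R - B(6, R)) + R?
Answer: -68/87 ≈ -0.78161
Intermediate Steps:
B(o, q) = -9/2 - o/2 (B(o, q) = -5/2 + (o*(-1) - 4)/2 = -5/2 + (-o - 4)/2 = -5/2 + (-4 - o)/2 = -5/2 + (-2 - o/2) = -9/2 - o/2)
U(R) = 15/2 + 2*R (U(R) = (R - (-9/2 - ½*6)) + R = (R - (-9/2 - 3)) + R = (R - 1*(-15/2)) + R = (R + 15/2) + R = (15/2 + R) + R = 15/2 + 2*R)
l(Q) = -51 + 17*Q (l(Q) = (-3 + Q)*17 = -51 + 17*Q)
(-1)³*(l(5)/U(3*6)) = (-1)³*((-51 + 17*5)/(15/2 + 2*(3*6))) = -(-51 + 85)/(15/2 + 2*18) = -34/(15/2 + 36) = -34/87/2 = -34*2/87 = -1*68/87 = -68/87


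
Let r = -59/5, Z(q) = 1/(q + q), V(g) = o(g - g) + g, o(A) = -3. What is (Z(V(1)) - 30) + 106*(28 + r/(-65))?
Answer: 3844091/1300 ≈ 2957.0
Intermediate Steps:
V(g) = -3 + g
Z(q) = 1/(2*q)
r = -59/5 (r = -59*⅕ = -59/5 ≈ -11.800)
(Z(V(1)) - 30) + 106*(28 + r/(-65)) = (1/(2*(-3 + 1)) - 30) + 106*(28 - 59/5/(-65)) = ((½)/(-2) - 30) + 106*(28 - 59/5*(-1/65)) = ((½)*(-½) - 30) + 106*(28 + 59/325) = (-¼ - 30) + 106*(9159/325) = -121/4 + 970854/325 = 3844091/1300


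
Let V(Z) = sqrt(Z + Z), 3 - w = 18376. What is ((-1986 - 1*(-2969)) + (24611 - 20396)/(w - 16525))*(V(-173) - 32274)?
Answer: -553507475103/17449 + 34300519*I*sqrt(346)/34898 ≈ -3.1721e+7 + 18283.0*I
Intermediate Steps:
w = -18373 (w = 3 - 1*18376 = 3 - 18376 = -18373)
V(Z) = sqrt(2)*sqrt(Z) (V(Z) = sqrt(2*Z) = sqrt(2)*sqrt(Z))
((-1986 - 1*(-2969)) + (24611 - 20396)/(w - 16525))*(V(-173) - 32274) = ((-1986 - 1*(-2969)) + (24611 - 20396)/(-18373 - 16525))*(sqrt(2)*sqrt(-173) - 32274) = ((-1986 + 2969) + 4215/(-34898))*(sqrt(2)*(I*sqrt(173)) - 32274) = (983 + 4215*(-1/34898))*(I*sqrt(346) - 32274) = (983 - 4215/34898)*(-32274 + I*sqrt(346)) = 34300519*(-32274 + I*sqrt(346))/34898 = -553507475103/17449 + 34300519*I*sqrt(346)/34898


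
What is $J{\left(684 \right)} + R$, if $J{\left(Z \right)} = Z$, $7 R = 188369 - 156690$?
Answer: $\frac{36467}{7} \approx 5209.6$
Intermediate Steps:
$R = \frac{31679}{7}$ ($R = \frac{188369 - 156690}{7} = \frac{1}{7} \cdot 31679 = \frac{31679}{7} \approx 4525.6$)
$J{\left(684 \right)} + R = 684 + \frac{31679}{7} = \frac{36467}{7}$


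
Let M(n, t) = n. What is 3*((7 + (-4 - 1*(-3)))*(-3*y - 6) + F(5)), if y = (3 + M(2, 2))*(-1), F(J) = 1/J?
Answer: 813/5 ≈ 162.60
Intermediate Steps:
y = -5 (y = (3 + 2)*(-1) = 5*(-1) = -5)
3*((7 + (-4 - 1*(-3)))*(-3*y - 6) + F(5)) = 3*((7 + (-4 - 1*(-3)))*(-3*(-5) - 6) + 1/5) = 3*((7 + (-4 + 3))*(15 - 6) + 1/5) = 3*((7 - 1)*9 + 1/5) = 3*(6*9 + 1/5) = 3*(54 + 1/5) = 3*(271/5) = 813/5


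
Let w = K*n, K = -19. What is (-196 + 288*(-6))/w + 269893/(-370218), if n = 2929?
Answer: -14307515911/20603001918 ≈ -0.69444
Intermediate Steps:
w = -55651 (w = -19*2929 = -55651)
(-196 + 288*(-6))/w + 269893/(-370218) = (-196 + 288*(-6))/(-55651) + 269893/(-370218) = (-196 - 1728)*(-1/55651) + 269893*(-1/370218) = -1924*(-1/55651) - 269893/370218 = 1924/55651 - 269893/370218 = -14307515911/20603001918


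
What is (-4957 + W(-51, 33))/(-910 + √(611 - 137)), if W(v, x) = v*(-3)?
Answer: 2185820/413813 + 2402*√474/413813 ≈ 5.4085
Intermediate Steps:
W(v, x) = -3*v
(-4957 + W(-51, 33))/(-910 + √(611 - 137)) = (-4957 - 3*(-51))/(-910 + √(611 - 137)) = (-4957 + 153)/(-910 + √474) = -4804/(-910 + √474)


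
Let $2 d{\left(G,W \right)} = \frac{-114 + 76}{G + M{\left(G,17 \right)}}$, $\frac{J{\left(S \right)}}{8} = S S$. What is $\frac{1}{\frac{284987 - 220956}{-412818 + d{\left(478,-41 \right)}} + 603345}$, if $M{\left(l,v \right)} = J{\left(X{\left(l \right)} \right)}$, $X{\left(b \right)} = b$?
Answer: $\frac{754775790319}{455390082138938205} \approx 1.6574 \cdot 10^{-6}$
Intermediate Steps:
$J{\left(S \right)} = 8 S^{2}$ ($J{\left(S \right)} = 8 S S = 8 S^{2}$)
$M{\left(l,v \right)} = 8 l^{2}$
$d{\left(G,W \right)} = - \frac{19}{G + 8 G^{2}}$ ($d{\left(G,W \right)} = \frac{\left(-114 + 76\right) \frac{1}{G + 8 G^{2}}}{2} = \frac{\left(-38\right) \frac{1}{G + 8 G^{2}}}{2} = - \frac{19}{G + 8 G^{2}}$)
$\frac{1}{\frac{284987 - 220956}{-412818 + d{\left(478,-41 \right)}} + 603345} = \frac{1}{\frac{284987 - 220956}{-412818 - \frac{19}{478 \left(1 + 8 \cdot 478\right)}} + 603345} = \frac{1}{\frac{64031}{-412818 - \frac{19}{478 \left(1 + 3824\right)}} + 603345} = \frac{1}{\frac{64031}{-412818 - \frac{19}{478 \cdot 3825}} + 603345} = \frac{1}{\frac{64031}{-412818 - \frac{19}{478} \cdot \frac{1}{3825}} + 603345} = \frac{1}{\frac{64031}{-412818 - \frac{19}{1828350}} + 603345} = \frac{1}{\frac{64031}{- \frac{754775790319}{1828350}} + 603345} = \frac{1}{64031 \left(- \frac{1828350}{754775790319}\right) + 603345} = \frac{1}{- \frac{117071078850}{754775790319} + 603345} = \frac{1}{\frac{455390082138938205}{754775790319}} = \frac{754775790319}{455390082138938205}$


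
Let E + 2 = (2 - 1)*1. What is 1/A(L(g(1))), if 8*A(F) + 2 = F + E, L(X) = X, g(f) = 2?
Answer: -8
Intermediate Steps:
E = -1 (E = -2 + (2 - 1)*1 = -2 + 1*1 = -2 + 1 = -1)
A(F) = -3/8 + F/8 (A(F) = -¼ + (F - 1)/8 = -¼ + (-1 + F)/8 = -¼ + (-⅛ + F/8) = -3/8 + F/8)
1/A(L(g(1))) = 1/(-3/8 + (⅛)*2) = 1/(-3/8 + ¼) = 1/(-⅛) = -8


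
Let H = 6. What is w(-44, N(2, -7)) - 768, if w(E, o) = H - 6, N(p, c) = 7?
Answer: -768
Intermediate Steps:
w(E, o) = 0 (w(E, o) = 6 - 6 = 0)
w(-44, N(2, -7)) - 768 = 0 - 768 = -768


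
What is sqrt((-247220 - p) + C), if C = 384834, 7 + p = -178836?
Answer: sqrt(316457) ≈ 562.54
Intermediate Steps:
p = -178843 (p = -7 - 178836 = -178843)
sqrt((-247220 - p) + C) = sqrt((-247220 - 1*(-178843)) + 384834) = sqrt((-247220 + 178843) + 384834) = sqrt(-68377 + 384834) = sqrt(316457)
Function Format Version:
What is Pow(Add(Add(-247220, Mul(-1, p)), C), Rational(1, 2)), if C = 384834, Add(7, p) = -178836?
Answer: Pow(316457, Rational(1, 2)) ≈ 562.54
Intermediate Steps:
p = -178843 (p = Add(-7, -178836) = -178843)
Pow(Add(Add(-247220, Mul(-1, p)), C), Rational(1, 2)) = Pow(Add(Add(-247220, Mul(-1, -178843)), 384834), Rational(1, 2)) = Pow(Add(Add(-247220, 178843), 384834), Rational(1, 2)) = Pow(Add(-68377, 384834), Rational(1, 2)) = Pow(316457, Rational(1, 2))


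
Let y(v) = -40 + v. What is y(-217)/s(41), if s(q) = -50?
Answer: 257/50 ≈ 5.1400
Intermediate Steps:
y(-217)/s(41) = (-40 - 217)/(-50) = -257*(-1/50) = 257/50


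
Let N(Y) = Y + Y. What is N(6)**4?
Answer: 20736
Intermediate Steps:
N(Y) = 2*Y
N(6)**4 = (2*6)**4 = 12**4 = 20736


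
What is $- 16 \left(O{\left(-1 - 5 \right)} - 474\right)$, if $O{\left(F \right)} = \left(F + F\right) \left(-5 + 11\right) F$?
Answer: $672$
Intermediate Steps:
$O{\left(F \right)} = 12 F^{2}$ ($O{\left(F \right)} = 2 F 6 F = 12 F F = 12 F^{2}$)
$- 16 \left(O{\left(-1 - 5 \right)} - 474\right) = - 16 \left(12 \left(-1 - 5\right)^{2} - 474\right) = - 16 \left(12 \left(-6\right)^{2} - 474\right) = - 16 \left(12 \cdot 36 - 474\right) = - 16 \left(432 - 474\right) = \left(-16\right) \left(-42\right) = 672$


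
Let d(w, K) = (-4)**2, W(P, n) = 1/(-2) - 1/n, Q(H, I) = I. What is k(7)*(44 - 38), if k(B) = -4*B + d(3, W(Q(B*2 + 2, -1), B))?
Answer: -72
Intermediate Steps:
W(P, n) = -1/2 - 1/n (W(P, n) = 1*(-1/2) - 1/n = -1/2 - 1/n)
d(w, K) = 16
k(B) = 16 - 4*B (k(B) = -4*B + 16 = 16 - 4*B)
k(7)*(44 - 38) = (16 - 4*7)*(44 - 38) = (16 - 28)*6 = -12*6 = -72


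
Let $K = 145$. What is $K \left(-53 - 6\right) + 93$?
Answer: $-8462$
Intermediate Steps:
$K \left(-53 - 6\right) + 93 = 145 \left(-53 - 6\right) + 93 = 145 \left(-59\right) + 93 = -8555 + 93 = -8462$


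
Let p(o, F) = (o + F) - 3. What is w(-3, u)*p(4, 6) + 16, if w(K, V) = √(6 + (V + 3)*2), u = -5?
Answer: 16 + 7*√2 ≈ 25.900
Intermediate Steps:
p(o, F) = -3 + F + o (p(o, F) = (F + o) - 3 = -3 + F + o)
w(K, V) = √(12 + 2*V) (w(K, V) = √(6 + (3 + V)*2) = √(6 + (6 + 2*V)) = √(12 + 2*V))
w(-3, u)*p(4, 6) + 16 = √(12 + 2*(-5))*(-3 + 6 + 4) + 16 = √(12 - 10)*7 + 16 = √2*7 + 16 = 7*√2 + 16 = 16 + 7*√2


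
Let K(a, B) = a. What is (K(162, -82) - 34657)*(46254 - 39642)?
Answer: -228080940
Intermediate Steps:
(K(162, -82) - 34657)*(46254 - 39642) = (162 - 34657)*(46254 - 39642) = -34495*6612 = -228080940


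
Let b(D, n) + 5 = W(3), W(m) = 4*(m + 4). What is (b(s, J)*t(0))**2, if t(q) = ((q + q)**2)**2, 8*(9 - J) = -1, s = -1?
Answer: 0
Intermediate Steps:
J = 73/8 (J = 9 - 1/8*(-1) = 9 + 1/8 = 73/8 ≈ 9.1250)
W(m) = 16 + 4*m (W(m) = 4*(4 + m) = 16 + 4*m)
b(D, n) = 23 (b(D, n) = -5 + (16 + 4*3) = -5 + (16 + 12) = -5 + 28 = 23)
t(q) = 16*q**4 (t(q) = ((2*q)**2)**2 = (4*q**2)**2 = 16*q**4)
(b(s, J)*t(0))**2 = (23*(16*0**4))**2 = (23*(16*0))**2 = (23*0)**2 = 0**2 = 0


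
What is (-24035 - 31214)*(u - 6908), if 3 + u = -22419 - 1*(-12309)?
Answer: 940393229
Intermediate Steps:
u = -10113 (u = -3 + (-22419 - 1*(-12309)) = -3 + (-22419 + 12309) = -3 - 10110 = -10113)
(-24035 - 31214)*(u - 6908) = (-24035 - 31214)*(-10113 - 6908) = -55249*(-17021) = 940393229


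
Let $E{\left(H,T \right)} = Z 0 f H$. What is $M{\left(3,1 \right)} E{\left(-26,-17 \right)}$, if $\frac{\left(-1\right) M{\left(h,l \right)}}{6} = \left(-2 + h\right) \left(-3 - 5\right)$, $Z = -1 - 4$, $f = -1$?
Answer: $0$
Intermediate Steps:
$Z = -5$ ($Z = -1 - 4 = -5$)
$M{\left(h,l \right)} = -96 + 48 h$ ($M{\left(h,l \right)} = - 6 \left(-2 + h\right) \left(-3 - 5\right) = - 6 \left(-2 + h\right) \left(-8\right) = - 6 \left(16 - 8 h\right) = -96 + 48 h$)
$E{\left(H,T \right)} = 0$ ($E{\left(H,T \right)} = \left(-5\right) 0 \left(-1\right) H = 0 \left(-1\right) H = 0 H = 0$)
$M{\left(3,1 \right)} E{\left(-26,-17 \right)} = \left(-96 + 48 \cdot 3\right) 0 = \left(-96 + 144\right) 0 = 48 \cdot 0 = 0$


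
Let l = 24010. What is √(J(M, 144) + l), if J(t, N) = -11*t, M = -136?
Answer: 3*√2834 ≈ 159.71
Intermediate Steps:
√(J(M, 144) + l) = √(-11*(-136) + 24010) = √(1496 + 24010) = √25506 = 3*√2834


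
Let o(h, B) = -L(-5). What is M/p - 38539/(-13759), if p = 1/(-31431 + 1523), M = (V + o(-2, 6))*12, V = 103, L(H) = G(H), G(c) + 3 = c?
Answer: -548123518565/13759 ≈ -3.9837e+7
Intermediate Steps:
G(c) = -3 + c
L(H) = -3 + H
o(h, B) = 8 (o(h, B) = -(-3 - 5) = -1*(-8) = 8)
M = 1332 (M = (103 + 8)*12 = 111*12 = 1332)
p = -1/29908 (p = 1/(-29908) = -1/29908 ≈ -3.3436e-5)
M/p - 38539/(-13759) = 1332/(-1/29908) - 38539/(-13759) = 1332*(-29908) - 38539*(-1/13759) = -39837456 + 38539/13759 = -548123518565/13759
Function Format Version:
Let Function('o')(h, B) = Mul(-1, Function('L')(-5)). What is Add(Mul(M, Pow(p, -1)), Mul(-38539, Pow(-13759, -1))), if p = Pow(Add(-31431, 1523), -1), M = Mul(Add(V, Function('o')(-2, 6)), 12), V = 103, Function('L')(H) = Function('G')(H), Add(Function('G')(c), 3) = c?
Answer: Rational(-548123518565, 13759) ≈ -3.9837e+7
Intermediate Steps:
Function('G')(c) = Add(-3, c)
Function('L')(H) = Add(-3, H)
Function('o')(h, B) = 8 (Function('o')(h, B) = Mul(-1, Add(-3, -5)) = Mul(-1, -8) = 8)
M = 1332 (M = Mul(Add(103, 8), 12) = Mul(111, 12) = 1332)
p = Rational(-1, 29908) (p = Pow(-29908, -1) = Rational(-1, 29908) ≈ -3.3436e-5)
Add(Mul(M, Pow(p, -1)), Mul(-38539, Pow(-13759, -1))) = Add(Mul(1332, Pow(Rational(-1, 29908), -1)), Mul(-38539, Pow(-13759, -1))) = Add(Mul(1332, -29908), Mul(-38539, Rational(-1, 13759))) = Add(-39837456, Rational(38539, 13759)) = Rational(-548123518565, 13759)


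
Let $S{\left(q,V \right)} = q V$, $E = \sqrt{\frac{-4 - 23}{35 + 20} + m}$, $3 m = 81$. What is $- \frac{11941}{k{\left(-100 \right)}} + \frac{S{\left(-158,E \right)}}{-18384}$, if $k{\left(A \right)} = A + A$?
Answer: $\frac{11941}{200} + \frac{711 \sqrt{110}}{168520} \approx 59.749$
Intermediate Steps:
$m = 27$ ($m = \frac{1}{3} \cdot 81 = 27$)
$E = \frac{27 \sqrt{110}}{55}$ ($E = \sqrt{\frac{-4 - 23}{35 + 20} + 27} = \sqrt{- \frac{27}{55} + 27} = \sqrt{\frac{1458}{55}} = \frac{27 \sqrt{110}}{55} \approx 5.1487$)
$k{\left(A \right)} = 2 A$
$S{\left(q,V \right)} = V q$
$- \frac{11941}{k{\left(-100 \right)}} + \frac{S{\left(-158,E \right)}}{-18384} = - \frac{11941}{2 \left(-100\right)} + \frac{\frac{27 \sqrt{110}}{55} \left(-158\right)}{-18384} = - \frac{11941}{-200} + - \frac{4266 \sqrt{110}}{55} \left(- \frac{1}{18384}\right) = \left(-11941\right) \left(- \frac{1}{200}\right) + \frac{711 \sqrt{110}}{168520} = \frac{11941}{200} + \frac{711 \sqrt{110}}{168520}$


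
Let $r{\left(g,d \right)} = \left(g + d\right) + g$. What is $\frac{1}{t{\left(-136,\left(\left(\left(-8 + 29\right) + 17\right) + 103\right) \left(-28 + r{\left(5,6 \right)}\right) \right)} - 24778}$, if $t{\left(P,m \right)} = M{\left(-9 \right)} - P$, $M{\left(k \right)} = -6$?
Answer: $- \frac{1}{24648} \approx -4.0571 \cdot 10^{-5}$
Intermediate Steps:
$r{\left(g,d \right)} = d + 2 g$ ($r{\left(g,d \right)} = \left(d + g\right) + g = d + 2 g$)
$t{\left(P,m \right)} = -6 - P$
$\frac{1}{t{\left(-136,\left(\left(\left(-8 + 29\right) + 17\right) + 103\right) \left(-28 + r{\left(5,6 \right)}\right) \right)} - 24778} = \frac{1}{\left(-6 - -136\right) - 24778} = \frac{1}{\left(-6 + 136\right) - 24778} = \frac{1}{130 - 24778} = \frac{1}{-24648} = - \frac{1}{24648}$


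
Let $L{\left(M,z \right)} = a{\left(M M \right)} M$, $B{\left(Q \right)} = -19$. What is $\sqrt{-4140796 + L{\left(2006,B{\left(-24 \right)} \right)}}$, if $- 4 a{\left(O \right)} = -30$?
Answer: $7 i \sqrt{84199} \approx 2031.2 i$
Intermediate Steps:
$a{\left(O \right)} = \frac{15}{2}$ ($a{\left(O \right)} = \left(- \frac{1}{4}\right) \left(-30\right) = \frac{15}{2}$)
$L{\left(M,z \right)} = \frac{15 M}{2}$
$\sqrt{-4140796 + L{\left(2006,B{\left(-24 \right)} \right)}} = \sqrt{-4140796 + \frac{15}{2} \cdot 2006} = \sqrt{-4140796 + 15045} = \sqrt{-4125751} = 7 i \sqrt{84199}$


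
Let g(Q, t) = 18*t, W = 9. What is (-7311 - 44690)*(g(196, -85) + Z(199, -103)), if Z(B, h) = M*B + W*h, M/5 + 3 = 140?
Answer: -6960749858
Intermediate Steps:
M = 685 (M = -15 + 5*140 = -15 + 700 = 685)
Z(B, h) = 9*h + 685*B (Z(B, h) = 685*B + 9*h = 9*h + 685*B)
(-7311 - 44690)*(g(196, -85) + Z(199, -103)) = (-7311 - 44690)*(18*(-85) + (9*(-103) + 685*199)) = -52001*(-1530 + (-927 + 136315)) = -52001*(-1530 + 135388) = -52001*133858 = -6960749858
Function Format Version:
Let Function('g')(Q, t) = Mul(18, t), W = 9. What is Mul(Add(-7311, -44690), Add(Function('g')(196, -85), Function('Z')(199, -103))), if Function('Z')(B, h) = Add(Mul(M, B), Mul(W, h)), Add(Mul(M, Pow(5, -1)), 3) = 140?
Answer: -6960749858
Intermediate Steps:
M = 685 (M = Add(-15, Mul(5, 140)) = Add(-15, 700) = 685)
Function('Z')(B, h) = Add(Mul(9, h), Mul(685, B)) (Function('Z')(B, h) = Add(Mul(685, B), Mul(9, h)) = Add(Mul(9, h), Mul(685, B)))
Mul(Add(-7311, -44690), Add(Function('g')(196, -85), Function('Z')(199, -103))) = Mul(Add(-7311, -44690), Add(Mul(18, -85), Add(Mul(9, -103), Mul(685, 199)))) = Mul(-52001, Add(-1530, Add(-927, 136315))) = Mul(-52001, Add(-1530, 135388)) = Mul(-52001, 133858) = -6960749858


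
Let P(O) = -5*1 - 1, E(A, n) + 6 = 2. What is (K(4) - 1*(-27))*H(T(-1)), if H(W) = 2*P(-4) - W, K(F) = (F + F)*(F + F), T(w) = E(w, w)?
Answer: -728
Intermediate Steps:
E(A, n) = -4 (E(A, n) = -6 + 2 = -4)
P(O) = -6 (P(O) = -5 - 1 = -6)
T(w) = -4
K(F) = 4*F² (K(F) = (2*F)*(2*F) = 4*F²)
H(W) = -12 - W (H(W) = 2*(-6) - W = -12 - W)
(K(4) - 1*(-27))*H(T(-1)) = (4*4² - 1*(-27))*(-12 - 1*(-4)) = (4*16 + 27)*(-12 + 4) = (64 + 27)*(-8) = 91*(-8) = -728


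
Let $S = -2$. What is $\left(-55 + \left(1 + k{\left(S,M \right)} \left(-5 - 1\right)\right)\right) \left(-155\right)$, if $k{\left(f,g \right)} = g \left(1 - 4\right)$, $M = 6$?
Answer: $-8370$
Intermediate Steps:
$k{\left(f,g \right)} = - 3 g$ ($k{\left(f,g \right)} = g \left(-3\right) = - 3 g$)
$\left(-55 + \left(1 + k{\left(S,M \right)} \left(-5 - 1\right)\right)\right) \left(-155\right) = \left(-55 + \left(1 + \left(-3\right) 6 \left(-5 - 1\right)\right)\right) \left(-155\right) = \left(-55 + \left(1 - -108\right)\right) \left(-155\right) = \left(-55 + \left(1 + 108\right)\right) \left(-155\right) = \left(-55 + 109\right) \left(-155\right) = 54 \left(-155\right) = -8370$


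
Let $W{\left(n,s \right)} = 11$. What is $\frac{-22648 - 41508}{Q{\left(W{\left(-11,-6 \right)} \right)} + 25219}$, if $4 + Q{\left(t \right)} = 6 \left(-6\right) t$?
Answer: $- \frac{64156}{24819} \approx -2.585$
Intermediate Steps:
$Q{\left(t \right)} = -4 - 36 t$ ($Q{\left(t \right)} = -4 + 6 \left(-6\right) t = -4 - 36 t$)
$\frac{-22648 - 41508}{Q{\left(W{\left(-11,-6 \right)} \right)} + 25219} = \frac{-22648 - 41508}{\left(-4 - 396\right) + 25219} = - \frac{64156}{\left(-4 - 396\right) + 25219} = - \frac{64156}{-400 + 25219} = - \frac{64156}{24819}$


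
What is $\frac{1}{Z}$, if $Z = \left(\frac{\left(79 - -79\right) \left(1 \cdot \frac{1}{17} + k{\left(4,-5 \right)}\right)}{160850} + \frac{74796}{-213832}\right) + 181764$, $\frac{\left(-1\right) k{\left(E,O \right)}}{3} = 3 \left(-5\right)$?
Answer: $\frac{73089114050}{13284947395401337} \approx 5.5016 \cdot 10^{-6}$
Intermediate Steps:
$k{\left(E,O \right)} = 45$ ($k{\left(E,O \right)} = - 3 \cdot 3 \left(-5\right) = \left(-3\right) \left(-15\right) = 45$)
$Z = \frac{13284947395401337}{73089114050}$ ($Z = \left(\frac{\left(79 - -79\right) \left(1 \cdot \frac{1}{17} + 45\right)}{160850} + \frac{74796}{-213832}\right) + 181764 = \left(\left(79 + 79\right) \left(1 \cdot \frac{1}{17} + 45\right) \frac{1}{160850} + 74796 \left(- \frac{1}{213832}\right)\right) + 181764 = \left(158 \left(\frac{1}{17} + 45\right) \frac{1}{160850} - \frac{18699}{53458}\right) + 181764 = \left(158 \cdot \frac{766}{17} \cdot \frac{1}{160850} - \frac{18699}{53458}\right) + 181764 = \left(\frac{121028}{17} \cdot \frac{1}{160850} - \frac{18699}{53458}\right) + 181764 = \left(\frac{60514}{1367225} - \frac{18699}{53458}\right) + 181764 = - \frac{22330782863}{73089114050} + 181764 = \frac{13284947395401337}{73089114050} \approx 1.8176 \cdot 10^{5}$)
$\frac{1}{Z} = \frac{1}{\frac{13284947395401337}{73089114050}} = \frac{73089114050}{13284947395401337}$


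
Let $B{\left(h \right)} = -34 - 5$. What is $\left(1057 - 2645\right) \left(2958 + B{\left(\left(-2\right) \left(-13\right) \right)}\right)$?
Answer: $-4635372$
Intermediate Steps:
$B{\left(h \right)} = -39$ ($B{\left(h \right)} = -34 - 5 = -39$)
$\left(1057 - 2645\right) \left(2958 + B{\left(\left(-2\right) \left(-13\right) \right)}\right) = \left(1057 - 2645\right) \left(2958 - 39\right) = \left(-1588\right) 2919 = -4635372$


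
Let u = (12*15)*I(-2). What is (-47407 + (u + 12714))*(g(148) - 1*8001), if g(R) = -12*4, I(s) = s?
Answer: 282141597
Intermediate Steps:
g(R) = -48
u = -360 (u = (12*15)*(-2) = 180*(-2) = -360)
(-47407 + (u + 12714))*(g(148) - 1*8001) = (-47407 + (-360 + 12714))*(-48 - 1*8001) = (-47407 + 12354)*(-48 - 8001) = -35053*(-8049) = 282141597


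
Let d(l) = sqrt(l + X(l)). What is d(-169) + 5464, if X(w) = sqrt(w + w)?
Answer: 5464 + sqrt(-169 + 13*I*sqrt(2)) ≈ 5464.7 + 13.019*I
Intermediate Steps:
X(w) = sqrt(2)*sqrt(w) (X(w) = sqrt(2*w) = sqrt(2)*sqrt(w))
d(l) = sqrt(l + sqrt(2)*sqrt(l))
d(-169) + 5464 = sqrt(-169 + sqrt(2)*sqrt(-169)) + 5464 = sqrt(-169 + sqrt(2)*(13*I)) + 5464 = sqrt(-169 + 13*I*sqrt(2)) + 5464 = 5464 + sqrt(-169 + 13*I*sqrt(2))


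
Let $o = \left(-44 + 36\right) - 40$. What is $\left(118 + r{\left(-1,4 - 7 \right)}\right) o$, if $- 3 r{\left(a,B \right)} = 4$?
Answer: $-5600$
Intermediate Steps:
$r{\left(a,B \right)} = - \frac{4}{3}$ ($r{\left(a,B \right)} = \left(- \frac{1}{3}\right) 4 = - \frac{4}{3}$)
$o = -48$ ($o = -8 - 40 = -48$)
$\left(118 + r{\left(-1,4 - 7 \right)}\right) o = \left(118 - \frac{4}{3}\right) \left(-48\right) = \frac{350}{3} \left(-48\right) = -5600$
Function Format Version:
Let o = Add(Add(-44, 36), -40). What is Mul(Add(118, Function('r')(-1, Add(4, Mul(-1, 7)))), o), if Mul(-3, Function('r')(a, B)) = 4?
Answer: -5600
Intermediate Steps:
Function('r')(a, B) = Rational(-4, 3) (Function('r')(a, B) = Mul(Rational(-1, 3), 4) = Rational(-4, 3))
o = -48 (o = Add(-8, -40) = -48)
Mul(Add(118, Function('r')(-1, Add(4, Mul(-1, 7)))), o) = Mul(Add(118, Rational(-4, 3)), -48) = Mul(Rational(350, 3), -48) = -5600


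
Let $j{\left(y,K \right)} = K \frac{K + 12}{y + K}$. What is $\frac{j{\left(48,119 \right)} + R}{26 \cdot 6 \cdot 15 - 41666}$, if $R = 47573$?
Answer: $- \frac{3980140}{3283721} \approx -1.2121$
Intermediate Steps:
$j{\left(y,K \right)} = \frac{K \left(12 + K\right)}{K + y}$ ($j{\left(y,K \right)} = K \frac{12 + K}{K + y} = \frac{K \left(12 + K\right)}{K + y}$)
$\frac{j{\left(48,119 \right)} + R}{26 \cdot 6 \cdot 15 - 41666} = \frac{\frac{119 \left(12 + 119\right)}{119 + 48} + 47573}{26 \cdot 6 \cdot 15 - 41666} = \frac{119 \cdot \frac{1}{167} \cdot 131 + 47573}{156 \cdot 15 - 41666} = \frac{119 \cdot \frac{1}{167} \cdot 131 + 47573}{2340 - 41666} = \frac{\frac{15589}{167} + 47573}{-39326} = \frac{7960280}{167} \left(- \frac{1}{39326}\right) = - \frac{3980140}{3283721}$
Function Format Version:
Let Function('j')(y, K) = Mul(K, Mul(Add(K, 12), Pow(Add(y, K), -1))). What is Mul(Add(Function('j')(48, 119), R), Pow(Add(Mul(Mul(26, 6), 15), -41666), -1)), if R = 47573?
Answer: Rational(-3980140, 3283721) ≈ -1.2121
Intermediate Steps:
Function('j')(y, K) = Mul(K, Pow(Add(K, y), -1), Add(12, K)) (Function('j')(y, K) = Mul(K, Mul(Add(12, K), Pow(Add(K, y), -1))) = Mul(K, Mul(Pow(Add(K, y), -1), Add(12, K))) = Mul(K, Pow(Add(K, y), -1), Add(12, K)))
Mul(Add(Function('j')(48, 119), R), Pow(Add(Mul(Mul(26, 6), 15), -41666), -1)) = Mul(Add(Mul(119, Pow(Add(119, 48), -1), Add(12, 119)), 47573), Pow(Add(Mul(Mul(26, 6), 15), -41666), -1)) = Mul(Add(Mul(119, Pow(167, -1), 131), 47573), Pow(Add(Mul(156, 15), -41666), -1)) = Mul(Add(Mul(119, Rational(1, 167), 131), 47573), Pow(Add(2340, -41666), -1)) = Mul(Add(Rational(15589, 167), 47573), Pow(-39326, -1)) = Mul(Rational(7960280, 167), Rational(-1, 39326)) = Rational(-3980140, 3283721)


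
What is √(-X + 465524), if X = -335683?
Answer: 3*√89023 ≈ 895.10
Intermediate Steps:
√(-X + 465524) = √(-1*(-335683) + 465524) = √(335683 + 465524) = √801207 = 3*√89023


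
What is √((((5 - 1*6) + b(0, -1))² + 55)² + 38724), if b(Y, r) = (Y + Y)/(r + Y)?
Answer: 2*√10465 ≈ 204.60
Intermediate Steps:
b(Y, r) = 2*Y/(Y + r) (b(Y, r) = (2*Y)/(Y + r) = 2*Y/(Y + r))
√((((5 - 1*6) + b(0, -1))² + 55)² + 38724) = √((((5 - 1*6) + 2*0/(0 - 1))² + 55)² + 38724) = √((((5 - 6) + 2*0/(-1))² + 55)² + 38724) = √(((-1 + 2*0*(-1))² + 55)² + 38724) = √(((-1 + 0)² + 55)² + 38724) = √(((-1)² + 55)² + 38724) = √((1 + 55)² + 38724) = √(56² + 38724) = √(3136 + 38724) = √41860 = 2*√10465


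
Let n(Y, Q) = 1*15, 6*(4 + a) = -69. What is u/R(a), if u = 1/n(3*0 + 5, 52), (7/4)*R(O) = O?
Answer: -7/930 ≈ -0.0075269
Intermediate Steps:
a = -31/2 (a = -4 + (1/6)*(-69) = -4 - 23/2 = -31/2 ≈ -15.500)
n(Y, Q) = 15
R(O) = 4*O/7
u = 1/15 ≈ 0.066667
u/R(a) = 1/(15*(((4/7)*(-31/2)))) = 1/(15*(-62/7)) = (1/15)*(-7/62) = -7/930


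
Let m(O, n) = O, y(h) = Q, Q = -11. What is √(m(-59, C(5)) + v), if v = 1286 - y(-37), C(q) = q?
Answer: √1238 ≈ 35.185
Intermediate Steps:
y(h) = -11
v = 1297 (v = 1286 - 1*(-11) = 1286 + 11 = 1297)
√(m(-59, C(5)) + v) = √(-59 + 1297) = √1238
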